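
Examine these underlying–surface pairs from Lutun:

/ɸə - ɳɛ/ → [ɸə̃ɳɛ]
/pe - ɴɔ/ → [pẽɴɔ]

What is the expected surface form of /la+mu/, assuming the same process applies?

[lãmu]

The data show regressive nasality assimilation (vowel nasalisation): /ə/ → [ə̃] before /ɳ/; /e/ → [ẽ] before /ɴ/ — a vowel is nasalised by an immediately following nasal consonant.
/a/ sits next to the nasal /m/ and is therefore nasalised to [ã].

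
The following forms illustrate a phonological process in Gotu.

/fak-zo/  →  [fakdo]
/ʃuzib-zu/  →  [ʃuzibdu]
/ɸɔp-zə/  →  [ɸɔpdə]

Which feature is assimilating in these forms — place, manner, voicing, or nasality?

Comparing underlying and surface forms, /z/ → [d] is the alternation; the neighbouring /k/ is constant.
The change fricative → stop matches the manner of the preceding /k/, identifying this as manner assimilation.
The other alternating forms pattern the same way: /z/ → [d] after /b/ (fricative → stop, matching a stop); /z/ → [d] after /p/ (fricative → stop, matching a stop) — only manner changes, and always toward the preceding segment.

manner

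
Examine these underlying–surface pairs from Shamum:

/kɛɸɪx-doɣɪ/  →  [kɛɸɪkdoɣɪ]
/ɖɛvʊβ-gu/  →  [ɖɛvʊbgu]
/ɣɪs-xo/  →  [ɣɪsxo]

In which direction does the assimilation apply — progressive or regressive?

The segment that alternates is /x/, which surfaces as [k] when adjacent to /d/.
The change fricative → stop matches the manner of the following /d/, identifying this as manner assimilation.
Checking the remaining alternation: /β/ → [b] before /g/ (fricative → stop, matching a stop) — only manner changes, and always toward the following segment.
No alternation appears in [ɣɪsxo]: there the adjacent consonants already agree in manner (/s/ and /x/ are both fricatives), so this form is consistent with the same rule.
Since the segment that changes precedes the conditioning segment, the assimilation is regressive.

regressive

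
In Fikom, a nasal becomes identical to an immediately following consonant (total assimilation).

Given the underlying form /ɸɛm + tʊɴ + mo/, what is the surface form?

/m/ is the segment targeted by the rule; it sits immediately before /t/, so it assimilates completely and surfaces as [t].
The same rule applies at the second boundary: /ɴ/ → [m] next to /m/.

[ɸɛttʊmmo]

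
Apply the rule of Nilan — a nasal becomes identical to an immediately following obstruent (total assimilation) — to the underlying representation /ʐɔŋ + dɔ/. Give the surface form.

/ŋ/ is the segment targeted by the rule; it sits immediately before /d/, so it assimilates completely and surfaces as [d].

[ʐɔddɔ]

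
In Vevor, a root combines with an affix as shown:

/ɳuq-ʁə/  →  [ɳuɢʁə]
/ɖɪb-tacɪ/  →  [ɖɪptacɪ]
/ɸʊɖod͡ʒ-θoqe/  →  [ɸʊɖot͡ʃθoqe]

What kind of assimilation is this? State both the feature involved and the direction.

regressive voicing assimilation

Comparing underlying and surface forms, /q/ → [ɢ] is the alternation; the neighbouring /ʁ/ is constant.
/q/ is voiceless while /ʁ/ is voiced; the output [ɢ] is voiced, matching the trigger — so the feature that spreads is voicing.
Place and manner are unchanged, so the assimilation is partial, not total.
Checking the remaining alternations: /b/ → [p] before /t/ (voiced → voiceless, matching voiceless); /d͡ʒ/ → [t͡ʃ] before /θ/ (voiced → voiceless, matching voiceless) — only voicing changes, and always toward the following segment.
Since the segment that changes precedes the conditioning segment, the assimilation is regressive.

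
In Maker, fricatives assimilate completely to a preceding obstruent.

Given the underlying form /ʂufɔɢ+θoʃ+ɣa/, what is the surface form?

/θ/ is the segment targeted by the rule; it sits immediately after /ɢ/, so it assimilates completely and surfaces as [ɢ].
At the second juncture, /ɣ/ likewise becomes [ʃ] adjacent to /ʃ/.

[ʂufɔɢɢoʃʃa]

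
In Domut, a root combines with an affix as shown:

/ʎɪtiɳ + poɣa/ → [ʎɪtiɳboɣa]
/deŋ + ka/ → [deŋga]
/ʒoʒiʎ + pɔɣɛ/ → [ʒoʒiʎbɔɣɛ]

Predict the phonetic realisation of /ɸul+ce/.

[ɸulɟe]

The data show progressive voicing assimilation: /p/ → [b] after /ɳ/; /k/ → [g] after /ŋ/; /p/ → [b] after /ʎ/. In each pair only voicing changes, matching the preceding consonant, while place and manner stay constant.
The rule targets /c/ (voiceless palatal stop), which sits after the trigger /l/ (voiced).
The voiced palatal stop is [ɟ], so /c/ → [ɟ].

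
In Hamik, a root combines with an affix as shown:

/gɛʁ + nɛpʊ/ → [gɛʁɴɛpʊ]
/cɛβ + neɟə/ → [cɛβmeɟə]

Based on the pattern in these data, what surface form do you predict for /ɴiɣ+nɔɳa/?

[ɴiɣŋɔɳa]

The data show progressive place assimilation: /n/ → [ɴ] after /ʁ/; /n/ → [m] after /β/. In each pair only place changes, matching the preceding consonant, while manner and voice stay constant.
The rule targets /n/ (voiced alveolar nasal), which sits after the trigger /ɣ/ (velar).
A voiced velar nasal is [ŋ], so the surface segment is [ŋ].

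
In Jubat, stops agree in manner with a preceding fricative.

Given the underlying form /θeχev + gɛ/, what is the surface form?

[θeχevɣɛ]

The rule targets /g/ (voiced velar stop), which sits after the trigger /v/ (fricative).
Changing only its manner to fricative gives [ɣ] — the voiced velar fricative.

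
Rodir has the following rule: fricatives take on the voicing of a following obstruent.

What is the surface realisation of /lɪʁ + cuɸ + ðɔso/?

[lɪχcuβðɔso]

/ʁ/ is a voiced uvular fricative. The following trigger /c/ is voiceless, so /ʁ/ must become voiceless as well.
The voiceless uvular fricative is [χ], so /ʁ/ → [χ].
At the second juncture, /ɸ/ likewise becomes [β] adjacent to /ð/.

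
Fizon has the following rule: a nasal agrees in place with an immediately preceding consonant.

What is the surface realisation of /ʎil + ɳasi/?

/ɳ/ is a voiced retroflex nasal. The preceding trigger /l/ is alveolar, so /ɳ/ must become alveolar as well.
The voiced alveolar nasal is [n], so /ɳ/ → [n].

[ʎilnasi]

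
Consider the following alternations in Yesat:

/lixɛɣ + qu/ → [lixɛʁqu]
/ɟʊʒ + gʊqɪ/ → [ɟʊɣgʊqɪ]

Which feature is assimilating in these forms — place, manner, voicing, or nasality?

place

Comparing underlying and surface forms, /ɣ/ → [ʁ] is the alternation; the neighbouring /q/ is constant.
The change velar → uvular matches the place of the following /q/, identifying this as place assimilation.
Checking the remaining alternation: /ʒ/ → [ɣ] before /g/ (postalveolar → velar, matching velar) — only place changes, and always toward the following segment.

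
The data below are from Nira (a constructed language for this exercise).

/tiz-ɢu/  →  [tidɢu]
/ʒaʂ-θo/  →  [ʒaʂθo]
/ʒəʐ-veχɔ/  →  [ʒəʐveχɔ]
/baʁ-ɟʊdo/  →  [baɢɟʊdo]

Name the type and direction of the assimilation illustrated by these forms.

Comparing underlying and surface forms, /z/ → [d] is the alternation; the neighbouring /ɢ/ is constant.
/z/ is a fricative while /ɢ/ is a stop; the output [d] is a stop, matching the trigger — so the feature that spreads is manner.
Place and voice are unchanged, so the assimilation is partial, not total.
The same holds elsewhere in the data: /ʁ/ → [ɢ] before /ɟ/ (fricative → stop, matching a stop) — only manner changes, and always toward the following segment.
No alternation appears in [ʒaʂθo], [ʒəʐveχɔ]: there the adjacent consonants already agree in manner (/ʂ/ and /θ/ are both fricatives; /ʐ/ and /v/ are both fricatives), so these forms are consistent with the same rule.
Since the segment that changes precedes the conditioning segment, the assimilation is regressive.

regressive manner assimilation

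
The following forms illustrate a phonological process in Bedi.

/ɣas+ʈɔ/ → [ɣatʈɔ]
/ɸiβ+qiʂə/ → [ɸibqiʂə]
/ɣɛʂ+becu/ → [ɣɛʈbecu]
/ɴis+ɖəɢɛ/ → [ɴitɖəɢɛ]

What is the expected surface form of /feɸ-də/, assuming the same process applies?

The data show regressive manner assimilation: /s/ → [t] before /ʈ/; /β/ → [b] before /q/; /ʂ/ → [ʈ] before /b/; /s/ → [t] before /ɖ/. In each pair only manner changes, matching the following consonant, while place and voice stay constant.
The rule targets /ɸ/ (voiceless bilabial fricative), which sits before the trigger /d/ (stop).
Changing only its manner to stop gives [p] — the voiceless bilabial stop.

[fepdə]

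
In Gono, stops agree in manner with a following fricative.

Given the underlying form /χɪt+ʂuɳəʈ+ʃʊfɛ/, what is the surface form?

[χɪsʂuɳəʂʃʊfɛ]

/t/ is a voiceless alveolar stop. The following trigger /ʂ/ is a fricative, so /t/ must become a fricative as well.
A voiceless alveolar fricative is [s], so the surface segment is [s].
The same rule applies at the second boundary: /ʈ/ → [ʂ] next to /ʃ/.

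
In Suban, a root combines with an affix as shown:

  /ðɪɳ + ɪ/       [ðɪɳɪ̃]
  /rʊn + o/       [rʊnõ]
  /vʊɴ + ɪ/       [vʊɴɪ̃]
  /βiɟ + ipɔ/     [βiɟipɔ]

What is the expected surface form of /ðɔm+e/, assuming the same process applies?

The data show progressive nasality assimilation (vowel nasalisation): /ɪ/ → [ɪ̃] after /ɳ/; /o/ → [õ] after /n/; /ɪ/ → [ɪ̃] after /ɴ/ — a vowel is nasalised by an immediately preceding nasal consonant.
No change occurs in [βiɟipɔ] because the vowel at the boundary is adjacent to an oral consonant, not a nasal (/i/ next to /ɟ/).
The vowel /e/ is adjacent to the preceding nasal /m/, so it acquires [+nasal] and surfaces as [ẽ].

[ðɔmẽ]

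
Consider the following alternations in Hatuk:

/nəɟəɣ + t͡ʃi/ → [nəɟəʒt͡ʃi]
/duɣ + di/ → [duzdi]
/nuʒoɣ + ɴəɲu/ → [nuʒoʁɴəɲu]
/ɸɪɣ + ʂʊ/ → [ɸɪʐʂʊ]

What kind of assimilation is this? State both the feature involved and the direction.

regressive place assimilation

Underlying /ɣ/ is realised as [ʒ] next to /t͡ʃ/; /t͡ʃ/ itself does not change.
/ɣ/ is velar while /t͡ʃ/ is postalveolar; the output [ʒ] is postalveolar, matching the trigger — so the feature that spreads is place.
Manner and voice are unchanged, so the assimilation is partial, not total.
Checking the remaining alternations: /ɣ/ → [z] before /d/ (velar → alveolar, matching alveolar); /ɣ/ → [ʁ] before /ɴ/ (velar → uvular, matching uvular); /ɣ/ → [ʐ] before /ʂ/ (velar → retroflex, matching retroflex) — only place changes, and always toward the following segment.
The trigger is the following segment, so the direction is regressive (anticipatory).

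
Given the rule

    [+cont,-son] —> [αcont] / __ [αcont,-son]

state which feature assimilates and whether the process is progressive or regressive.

The rule copies [cont] (continuancy) from the environment onto the target fricatives; since [±cont] encodes the stop/fricative manner contrast, the assimilating dimension is manner.
Since the environment is written after the underscore, the trigger follows the target; the direction is regressive.

regressive manner assimilation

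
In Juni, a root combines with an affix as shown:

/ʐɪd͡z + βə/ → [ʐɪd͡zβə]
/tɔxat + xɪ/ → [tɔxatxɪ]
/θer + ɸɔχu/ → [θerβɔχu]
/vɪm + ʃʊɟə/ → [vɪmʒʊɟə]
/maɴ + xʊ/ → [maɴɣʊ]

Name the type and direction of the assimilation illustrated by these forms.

Comparing underlying and surface forms, /ɸ/ → [β] is the alternation; the neighbouring /r/ is constant.
The change voiceless → voiced matches the voicing of the preceding /r/, identifying this as voicing assimilation.
Place and manner are unchanged, so the assimilation is partial, not total.
The other alternating forms pattern the same way: /ʃ/ → [ʒ] after /m/ (voiceless → voiced, matching voiced); /x/ → [ɣ] after /ɴ/ (voiceless → voiced, matching voiced) — only voicing changes, and always toward the preceding segment.
Nothing changes in [ʐɪd͡zβə], [tɔxatxɪ]: there the adjacent consonants already agree in voicing (/β/ and /d͡z/ are both voiced; /x/ and /t/ are both voiceless), so these forms are consistent with the same rule.
Since the segment that changes follows the conditioning segment, the assimilation is progressive.

progressive voicing assimilation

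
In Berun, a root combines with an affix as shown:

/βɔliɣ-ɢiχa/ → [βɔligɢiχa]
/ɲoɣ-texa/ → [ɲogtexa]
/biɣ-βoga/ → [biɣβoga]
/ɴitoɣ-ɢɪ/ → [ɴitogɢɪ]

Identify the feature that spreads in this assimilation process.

manner

The segment that alternates is /ɣ/, which surfaces as [g] when adjacent to /ɢ/.
/ɣ/ is a fricative while /ɢ/ is a stop; the output [g] is a stop, matching the trigger — so the feature that spreads is manner.
The same holds elsewhere in the data: /ɣ/ → [g] before /t/ (fricative → stop, matching a stop) — only manner changes, and always toward the following segment.
Nothing changes in [biɣβoga]: there the adjacent consonants already agree in manner (/ɣ/ and /β/ are both fricatives), so this form is consistent with the same rule.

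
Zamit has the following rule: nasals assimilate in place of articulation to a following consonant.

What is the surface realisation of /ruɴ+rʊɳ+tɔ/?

/ɴ/ is a voiced uvular nasal. The following trigger /r/ is alveolar, so /ɴ/ must become alveolar as well.
Changing only its place to alveolar gives [n] — the voiced alveolar nasal.
At the second juncture, /ɳ/ likewise becomes [n] adjacent to /t/.

[runrʊntɔ]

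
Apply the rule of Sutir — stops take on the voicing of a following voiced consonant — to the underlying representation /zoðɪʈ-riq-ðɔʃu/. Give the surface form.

[zoðɪɖriɢðɔʃu]

The rule targets /ʈ/ (voiceless retroflex stop), which sits before the trigger /r/ (voiced).
Changing only its voicing to voiced gives [ɖ] — the voiced retroflex stop.
At the second juncture, /q/ likewise becomes [ɢ] adjacent to /ð/.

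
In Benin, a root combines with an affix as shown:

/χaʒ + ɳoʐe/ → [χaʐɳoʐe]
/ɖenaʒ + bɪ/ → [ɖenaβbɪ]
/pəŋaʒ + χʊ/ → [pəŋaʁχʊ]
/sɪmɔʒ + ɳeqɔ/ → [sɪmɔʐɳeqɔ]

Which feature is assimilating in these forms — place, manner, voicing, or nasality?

The segment that alternates is /ʒ/, which surfaces as [ʐ] when adjacent to /ɳ/.
/ʒ/ is postalveolar while /ɳ/ is retroflex; the output [ʐ] is retroflex, matching the trigger — so the feature that spreads is place.
Checking the remaining alternations: /ʒ/ → [β] before /b/ (postalveolar → bilabial, matching bilabial); /ʒ/ → [ʁ] before /χ/ (postalveolar → uvular, matching uvular) — only place changes, and always toward the following segment.

place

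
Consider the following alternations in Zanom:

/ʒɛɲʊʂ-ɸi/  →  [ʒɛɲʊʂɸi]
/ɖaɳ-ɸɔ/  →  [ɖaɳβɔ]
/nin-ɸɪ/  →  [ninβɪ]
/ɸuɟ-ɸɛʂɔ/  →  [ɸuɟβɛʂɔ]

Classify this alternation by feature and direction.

Comparing underlying and surface forms, /ɸ/ → [β] is the alternation; the neighbouring /ɳ/ is constant.
The change voiceless → voiced matches the voicing of the preceding /ɳ/, identifying this as voicing assimilation.
Place and manner are unchanged, so the assimilation is partial, not total.
The other alternating forms pattern the same way: /ɸ/ → [β] after /n/ (voiceless → voiced, matching voiced); /ɸ/ → [β] after /ɟ/ (voiceless → voiced, matching voiced) — only voicing changes, and always toward the preceding segment.
Nothing changes in [ʒɛɲʊʂɸi]: there the adjacent consonants already agree in voicing (/ɸ/ and /ʂ/ are both voiceless), so this form is consistent with the same rule.
Since the segment that changes follows the conditioning segment, the assimilation is progressive.

progressive voicing assimilation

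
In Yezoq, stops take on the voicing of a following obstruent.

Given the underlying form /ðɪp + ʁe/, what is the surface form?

/p/ is a voiceless bilabial stop. The following trigger /ʁ/ is voiced, so /p/ must become voiced as well.
Changing only its voicing to voiced gives [b] — the voiced bilabial stop.

[ðɪbʁe]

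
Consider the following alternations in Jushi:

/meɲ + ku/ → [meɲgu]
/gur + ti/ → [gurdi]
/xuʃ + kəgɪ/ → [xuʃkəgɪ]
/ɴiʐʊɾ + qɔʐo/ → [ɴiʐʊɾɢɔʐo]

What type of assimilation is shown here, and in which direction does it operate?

progressive voicing assimilation

Comparing underlying and surface forms, /k/ → [g] is the alternation; the neighbouring /ɲ/ is constant.
The change voiceless → voiced matches the voicing of the preceding /ɲ/, identifying this as voicing assimilation.
Place and manner are unchanged, so the assimilation is partial, not total.
The other alternating forms pattern the same way: /t/ → [d] after /r/ (voiceless → voiced, matching voiced); /q/ → [ɢ] after /ɾ/ (voiceless → voiced, matching voiced) — only voicing changes, and always toward the preceding segment.
No alternation appears in [xuʃkəgɪ]: there the adjacent consonants already agree in voicing (/k/ and /ʃ/ are both voiceless), so this form is consistent with the same rule.
The trigger is the preceding segment, so the direction is progressive (perseverative).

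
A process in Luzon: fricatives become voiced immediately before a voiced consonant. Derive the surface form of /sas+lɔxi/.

[sazlɔxi]

/s/ is a voiceless alveolar fricative. The following trigger /l/ is voiced, so /s/ must become voiced as well.
The voiced alveolar fricative is [z], so /s/ → [z].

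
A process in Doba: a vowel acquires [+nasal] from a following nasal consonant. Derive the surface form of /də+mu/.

The vowel /ə/ is adjacent to the following nasal /m/, so it acquires [+nasal] and surfaces as [ə̃].

[də̃mu]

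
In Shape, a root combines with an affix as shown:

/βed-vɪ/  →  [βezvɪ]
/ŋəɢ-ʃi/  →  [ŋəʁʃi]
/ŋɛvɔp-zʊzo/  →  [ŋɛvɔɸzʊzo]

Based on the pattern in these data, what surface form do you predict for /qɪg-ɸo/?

[qɪɣɸo]

The data show regressive manner assimilation: /d/ → [z] before /v/; /ɢ/ → [ʁ] before /ʃ/; /p/ → [ɸ] before /z/. In each pair only manner changes, matching the following consonant, while place and voice stay constant.
The rule targets /g/ (voiced velar stop), which sits before the trigger /ɸ/ (fricative).
The voiced velar fricative is [ɣ], so /g/ → [ɣ].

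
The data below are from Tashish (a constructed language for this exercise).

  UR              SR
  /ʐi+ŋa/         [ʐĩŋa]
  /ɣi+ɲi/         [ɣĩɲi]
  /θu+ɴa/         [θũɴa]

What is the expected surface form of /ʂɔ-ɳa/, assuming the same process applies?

The data show regressive nasality assimilation (vowel nasalisation): /i/ → [ĩ] before /ŋ/; /i/ → [ĩ] before /ɲ/; /u/ → [ũ] before /ɴ/ — a vowel is nasalised by an immediately following nasal consonant.
/ɔ/ sits next to the nasal /ɳ/ and is therefore nasalised to [ɔ̃].

[ʂɔ̃ɳa]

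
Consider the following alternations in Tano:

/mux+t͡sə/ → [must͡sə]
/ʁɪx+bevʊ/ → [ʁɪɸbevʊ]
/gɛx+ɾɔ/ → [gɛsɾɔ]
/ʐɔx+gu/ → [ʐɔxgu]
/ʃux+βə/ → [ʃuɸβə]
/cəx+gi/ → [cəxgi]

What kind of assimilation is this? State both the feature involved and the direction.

Underlying /x/ is realised as [s] next to /t͡s/; /t͡s/ itself does not change.
/x/ is velar while /t͡s/ is alveolar; the output [s] is alveolar, matching the trigger — so the feature that spreads is place.
Manner and voice are unchanged, so the assimilation is partial, not total.
Checking the remaining alternations: /x/ → [ɸ] before /b/ (velar → bilabial, matching bilabial); /x/ → [s] before /ɾ/ (velar → alveolar, matching alveolar); /x/ → [ɸ] before /β/ (velar → bilabial, matching bilabial) — only place changes, and always toward the following segment.
Nothing changes in [ʐɔxgu], [cəxgi]: there the adjacent consonants already agree in place (/x/ and /g/ are both velar; /x/ and /g/ are both velar), so these forms are consistent with the same rule.
Since the segment that changes precedes the conditioning segment, the assimilation is regressive.

regressive place assimilation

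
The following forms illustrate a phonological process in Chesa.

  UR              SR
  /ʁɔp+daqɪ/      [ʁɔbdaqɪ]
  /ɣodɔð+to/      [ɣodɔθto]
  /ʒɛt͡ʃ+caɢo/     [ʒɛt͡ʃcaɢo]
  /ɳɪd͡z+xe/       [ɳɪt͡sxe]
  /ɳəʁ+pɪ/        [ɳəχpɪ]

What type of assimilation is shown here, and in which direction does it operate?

regressive voicing assimilation

Underlying /p/ is realised as [b] next to /d/; /d/ itself does not change.
The change voiceless → voiced matches the voicing of the following /d/, identifying this as voicing assimilation.
Place and manner are unchanged, so the assimilation is partial, not total.
Checking the remaining alternations: /ð/ → [θ] before /t/ (voiced → voiceless, matching voiceless); /d͡z/ → [t͡s] before /x/ (voiced → voiceless, matching voiceless); /ʁ/ → [χ] before /p/ (voiced → voiceless, matching voiceless) — only voicing changes, and always toward the following segment.
Nothing changes in [ʒɛt͡ʃcaɢo]: there the adjacent consonants already agree in voicing (/t͡ʃ/ and /c/ are both voiceless), so this form is consistent with the same rule.
Since the segment that changes precedes the conditioning segment, the assimilation is regressive.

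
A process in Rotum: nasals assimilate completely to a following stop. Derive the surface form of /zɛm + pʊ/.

[zɛppʊ]

/m/ is the segment targeted by the rule; it sits immediately before /p/, so it assimilates completely and surfaces as [p].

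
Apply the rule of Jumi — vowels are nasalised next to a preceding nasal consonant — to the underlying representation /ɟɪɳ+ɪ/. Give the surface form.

/ɪ/ sits next to the nasal /ɳ/ and is therefore nasalised to [ɪ̃].

[ɟɪɳɪ̃]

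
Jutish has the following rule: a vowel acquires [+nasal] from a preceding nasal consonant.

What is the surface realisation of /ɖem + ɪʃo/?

[ɖemɪ̃ʃo]

/ɪ/ sits next to the nasal /m/ and is therefore nasalised to [ɪ̃].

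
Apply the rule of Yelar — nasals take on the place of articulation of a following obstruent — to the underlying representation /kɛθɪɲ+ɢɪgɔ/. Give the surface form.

The rule targets /ɲ/ (voiced palatal nasal), which sits before the trigger /ɢ/ (uvular).
A voiced uvular nasal is [ɴ], so the surface segment is [ɴ].

[kɛθɪɴɢɪgɔ]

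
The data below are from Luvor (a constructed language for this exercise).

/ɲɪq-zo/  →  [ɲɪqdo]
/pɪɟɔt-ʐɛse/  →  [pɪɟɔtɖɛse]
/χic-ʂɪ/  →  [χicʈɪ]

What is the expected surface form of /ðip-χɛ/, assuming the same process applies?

[ðipqɛ]

The data show progressive manner assimilation: /z/ → [d] after /q/; /ʐ/ → [ɖ] after /t/; /ʂ/ → [ʈ] after /c/. In each pair only manner changes, matching the preceding consonant, while place and voice stay constant.
The rule targets /χ/ (voiceless uvular fricative), which sits after the trigger /p/ (stop).
A voiceless uvular stop is [q], so the surface segment is [q].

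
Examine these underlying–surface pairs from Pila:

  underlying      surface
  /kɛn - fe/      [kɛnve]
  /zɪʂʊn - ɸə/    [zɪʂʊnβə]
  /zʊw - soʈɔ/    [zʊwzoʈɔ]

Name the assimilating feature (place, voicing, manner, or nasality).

Comparing underlying and surface forms, /f/ → [v] is the alternation; the neighbouring /n/ is constant.
/f/ is voiceless while /n/ is voiced; the output [v] is voiced, matching the trigger — so the feature that spreads is voicing.
The other alternating forms pattern the same way: /ɸ/ → [β] after /n/ (voiceless → voiced, matching voiced); /s/ → [z] after /w/ (voiceless → voiced, matching voiced) — only voicing changes, and always toward the preceding segment.

voicing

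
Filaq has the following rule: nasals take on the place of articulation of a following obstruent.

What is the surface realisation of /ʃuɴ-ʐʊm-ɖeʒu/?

/ɴ/ is a voiced uvular nasal. The following trigger /ʐ/ is retroflex, so /ɴ/ must become retroflex as well.
Changing only its place to retroflex gives [ɳ] — the voiced retroflex nasal.
The same rule applies at the second boundary: /m/ → [ɳ] next to /ɖ/.

[ʃuɳʐʊɳɖeʒu]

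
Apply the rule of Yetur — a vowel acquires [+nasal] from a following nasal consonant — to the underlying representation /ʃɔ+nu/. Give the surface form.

[ʃɔ̃nu]

/ɔ/ sits next to the nasal /n/ and is therefore nasalised to [ɔ̃].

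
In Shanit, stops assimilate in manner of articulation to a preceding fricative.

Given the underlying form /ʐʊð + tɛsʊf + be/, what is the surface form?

[ʐʊðsɛsʊfβe]

The rule targets /t/ (voiceless alveolar stop), which sits after the trigger /ð/ (fricative).
The voiceless alveolar fricative is [s], so /t/ → [s].
At the second juncture, /b/ likewise becomes [β] adjacent to /f/.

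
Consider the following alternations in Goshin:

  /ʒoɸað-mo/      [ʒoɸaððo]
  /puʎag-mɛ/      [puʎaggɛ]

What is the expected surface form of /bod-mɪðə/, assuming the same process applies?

[boddɪðə]

The data show progressive total assimilation (/m/ → [ð] after /ð/; /m/ → [g] after /g/): in every case the target segment becomes identical to its preceding neighbour, copying more than a single feature.
/m/ is the segment targeted by the rule; it sits immediately after /d/, so it assimilates completely and surfaces as [d].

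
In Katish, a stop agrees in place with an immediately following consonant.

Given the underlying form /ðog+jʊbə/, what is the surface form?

[ðoɟjʊbə]

The rule targets /g/ (voiced velar stop), which sits before the trigger /j/ (palatal).
Changing only its place to palatal gives [ɟ] — the voiced palatal stop.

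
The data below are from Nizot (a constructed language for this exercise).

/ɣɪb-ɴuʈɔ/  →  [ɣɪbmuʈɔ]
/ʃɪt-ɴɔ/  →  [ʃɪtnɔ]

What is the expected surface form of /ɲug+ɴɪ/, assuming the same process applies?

The data show progressive place assimilation: /ɴ/ → [m] after /b/; /ɴ/ → [n] after /t/. In each pair only place changes, matching the preceding consonant, while manner and voice stay constant.
The rule targets /ɴ/ (voiced uvular nasal), which sits after the trigger /g/ (velar).
The voiced velar nasal is [ŋ], so /ɴ/ → [ŋ].

[ɲugŋɪ]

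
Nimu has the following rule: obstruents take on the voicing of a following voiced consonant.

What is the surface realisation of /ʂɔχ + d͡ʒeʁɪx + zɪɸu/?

[ʂɔʁd͡ʒeʁɪɣzɪɸu]

The rule targets /χ/ (voiceless uvular fricative), which sits before the trigger /d͡ʒ/ (voiced).
Changing only its voicing to voiced gives [ʁ] — the voiced uvular fricative.
The same rule applies at the second boundary: /x/ → [ɣ] next to /z/.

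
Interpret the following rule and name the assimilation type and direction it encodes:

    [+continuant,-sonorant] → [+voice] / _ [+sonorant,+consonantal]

The structural change is [+voice], and the conditioning segment [+sonorant,+consonantal] (a sonorant consonant) is itself voiced, so the target comes to share the voicing of its neighbour — voicing assimilation.
Since the environment is written after the underscore, the trigger follows the target; the direction is regressive.

regressive voicing assimilation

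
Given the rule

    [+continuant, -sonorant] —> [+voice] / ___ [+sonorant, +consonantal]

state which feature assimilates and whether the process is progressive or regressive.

The target ([+continuant, -sonorant], fricatives) acquires [+voice] next to a sonorant consonant ([+sonorant, +consonantal]) — it takes on the voicing of its neighbour, so the feature that spreads is voicing.
Since the environment is written after the underscore, the trigger follows the target; the direction is regressive.

regressive voicing assimilation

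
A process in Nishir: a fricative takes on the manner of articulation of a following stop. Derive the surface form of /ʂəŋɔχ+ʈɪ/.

/χ/ is a voiceless uvular fricative. The following trigger /ʈ/ is a stop, so /χ/ must become a stop as well.
The voiceless uvular stop is [q], so /χ/ → [q].

[ʂəŋɔqʈɪ]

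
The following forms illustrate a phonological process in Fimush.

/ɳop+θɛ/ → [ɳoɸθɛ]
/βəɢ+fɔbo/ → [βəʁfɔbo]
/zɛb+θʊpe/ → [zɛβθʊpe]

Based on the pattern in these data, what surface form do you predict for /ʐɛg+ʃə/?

[ʐɛɣʃə]

The data show regressive manner assimilation: /p/ → [ɸ] before /θ/; /ɢ/ → [ʁ] before /f/; /b/ → [β] before /θ/. In each pair only manner changes, matching the following consonant, while place and voice stay constant.
/g/ is a voiced velar stop. The following trigger /ʃ/ is a fricative, so /g/ must become a fricative as well.
Changing only its manner to fricative gives [ɣ] — the voiced velar fricative.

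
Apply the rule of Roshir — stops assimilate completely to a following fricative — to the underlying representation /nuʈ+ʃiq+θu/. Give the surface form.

/ʈ/ is the segment targeted by the rule; it sits immediately before /ʃ/, so it assimilates completely and surfaces as [ʃ].
The same rule applies at the second boundary: /q/ → [θ] next to /θ/.

[nuʃʃiθθu]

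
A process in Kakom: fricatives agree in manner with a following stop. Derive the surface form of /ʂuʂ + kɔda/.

[ʂuʈkɔda]

The rule targets /ʂ/ (voiceless retroflex fricative), which sits before the trigger /k/ (stop).
The voiceless retroflex stop is [ʈ], so /ʂ/ → [ʈ].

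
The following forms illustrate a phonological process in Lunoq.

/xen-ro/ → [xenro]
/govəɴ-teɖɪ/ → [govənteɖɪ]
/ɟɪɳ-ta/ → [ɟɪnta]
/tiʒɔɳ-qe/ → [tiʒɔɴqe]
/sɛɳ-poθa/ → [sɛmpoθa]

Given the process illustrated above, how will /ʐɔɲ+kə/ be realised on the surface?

[ʐɔŋkə]

The data show regressive place assimilation: /ɴ/ → [n] before /t/; /ɳ/ → [n] before /t/; /ɳ/ → [ɴ] before /q/; /ɳ/ → [m] before /p/. In each pair only place changes, matching the following consonant, while manner and voice stay constant.
No alternation appears in [xenro]: there the adjacent consonants already agree in place (/n/ and /r/ are both alveolar), so this form is consistent with the same rule.
/ɲ/ is a voiced palatal nasal. The following trigger /k/ is velar, so /ɲ/ must become velar as well.
A voiced velar nasal is [ŋ], so the surface segment is [ŋ].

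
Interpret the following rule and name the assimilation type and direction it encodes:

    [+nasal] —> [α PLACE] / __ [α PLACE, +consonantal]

regressive place assimilation

The rule copies the place features (abbreviated [PLACE]) from the environment onto the target, so the assimilating feature is place.
Since the environment is written after the underscore, the trigger follows the target; the direction is regressive.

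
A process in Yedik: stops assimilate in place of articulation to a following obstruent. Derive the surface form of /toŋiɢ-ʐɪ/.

/ɢ/ is a voiced uvular stop. The following trigger /ʐ/ is retroflex, so /ɢ/ must become retroflex as well.
The voiced retroflex stop is [ɖ], so /ɢ/ → [ɖ].

[toŋiɖʐɪ]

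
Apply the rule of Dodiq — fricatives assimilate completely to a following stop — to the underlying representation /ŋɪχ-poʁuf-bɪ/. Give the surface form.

[ŋɪppoʁubbɪ]

/χ/ is the segment targeted by the rule; it sits immediately before /p/, so it assimilates completely and surfaces as [p].
At the second juncture, /f/ likewise becomes [b] adjacent to /b/.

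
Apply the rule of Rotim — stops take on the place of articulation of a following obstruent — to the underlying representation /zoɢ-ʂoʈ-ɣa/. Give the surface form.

/ɢ/ is a voiced uvular stop. The following trigger /ʂ/ is retroflex, so /ɢ/ must become retroflex as well.
The voiced retroflex stop is [ɖ], so /ɢ/ → [ɖ].
At the second juncture, /ʈ/ likewise becomes [k] adjacent to /ɣ/.

[zoɖʂokɣa]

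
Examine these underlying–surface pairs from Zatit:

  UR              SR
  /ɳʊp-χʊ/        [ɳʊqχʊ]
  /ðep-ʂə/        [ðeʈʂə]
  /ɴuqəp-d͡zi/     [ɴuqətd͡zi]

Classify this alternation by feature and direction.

regressive place assimilation

The segment that alternates is /p/, which surfaces as [q] when adjacent to /χ/.
/p/ is bilabial while /χ/ is uvular; the output [q] is uvular, matching the trigger — so the feature that spreads is place.
Manner and voice are unchanged, so the assimilation is partial, not total.
Checking the remaining alternations: /p/ → [ʈ] before /ʂ/ (bilabial → retroflex, matching retroflex); /p/ → [t] before /d͡z/ (bilabial → alveolar, matching alveolar) — only place changes, and always toward the following segment.
The trigger is the following segment, so the direction is regressive (anticipatory).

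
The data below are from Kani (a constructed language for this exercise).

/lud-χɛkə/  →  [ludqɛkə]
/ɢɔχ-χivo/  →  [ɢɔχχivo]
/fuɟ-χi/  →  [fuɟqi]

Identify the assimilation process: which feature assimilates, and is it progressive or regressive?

progressive manner assimilation

Underlying /χ/ is realised as [q] next to /d/; /d/ itself does not change.
The change fricative → stop matches the manner of the preceding /d/, identifying this as manner assimilation.
Place and voice are unchanged, so the assimilation is partial, not total.
Checking the remaining alternation: /χ/ → [q] after /ɟ/ (fricative → stop, matching a stop) — only manner changes, and always toward the preceding segment.
No alternation appears in [ɢɔχχivo]: there the adjacent consonants already agree in manner (/χ/ and /χ/ are both fricatives), so this form is consistent with the same rule.
The trigger is the preceding segment, so the direction is progressive (perseverative).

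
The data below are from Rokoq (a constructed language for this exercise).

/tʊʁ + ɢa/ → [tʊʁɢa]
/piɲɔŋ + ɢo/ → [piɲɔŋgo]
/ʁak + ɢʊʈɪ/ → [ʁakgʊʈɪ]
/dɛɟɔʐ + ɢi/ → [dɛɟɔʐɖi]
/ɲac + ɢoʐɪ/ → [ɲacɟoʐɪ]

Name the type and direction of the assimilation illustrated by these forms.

Comparing underlying and surface forms, /ɢ/ → [g] is the alternation; the neighbouring /ŋ/ is constant.
The change uvular → velar matches the place of the preceding /ŋ/, identifying this as place assimilation.
Manner and voice are unchanged, so the assimilation is partial, not total.
Checking the remaining alternations: /ɢ/ → [g] after /k/ (uvular → velar, matching velar); /ɢ/ → [ɖ] after /ʐ/ (uvular → retroflex, matching retroflex); /ɢ/ → [ɟ] after /c/ (uvular → palatal, matching palatal) — only place changes, and always toward the preceding segment.
Nothing changes in [tʊʁɢa]: there the adjacent consonants already agree in place (/ɢ/ and /ʁ/ are both uvular), so this form is consistent with the same rule.
Since the segment that changes follows the conditioning segment, the assimilation is progressive.

progressive place assimilation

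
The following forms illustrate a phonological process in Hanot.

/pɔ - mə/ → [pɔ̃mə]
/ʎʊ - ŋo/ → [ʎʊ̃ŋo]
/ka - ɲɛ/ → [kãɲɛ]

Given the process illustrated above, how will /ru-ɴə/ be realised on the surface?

[rũɴə]

The data show regressive nasality assimilation (vowel nasalisation): /ɔ/ → [ɔ̃] before /m/; /ʊ/ → [ʊ̃] before /ŋ/; /a/ → [ã] before /ɲ/ — a vowel is nasalised by an immediately following nasal consonant.
/u/ sits next to the nasal /ɴ/ and is therefore nasalised to [ũ].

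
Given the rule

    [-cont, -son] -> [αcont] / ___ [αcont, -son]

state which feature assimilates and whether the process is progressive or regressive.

regressive manner assimilation

The rule copies [cont] (continuancy) from the environment onto the target stops; since [±cont] encodes the stop/fricative manner contrast, the assimilating dimension is manner.
Since the environment is written after the underscore, the trigger follows the target; the direction is regressive.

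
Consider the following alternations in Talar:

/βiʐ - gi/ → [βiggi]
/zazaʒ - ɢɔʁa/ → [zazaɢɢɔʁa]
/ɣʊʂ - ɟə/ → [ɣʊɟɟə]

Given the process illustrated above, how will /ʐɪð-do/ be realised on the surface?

The data show regressive total assimilation (/ʐ/ → [g] before /g/; /ʒ/ → [ɢ] before /ɢ/; /ʂ/ → [ɟ] before /ɟ/): in every case the target segment becomes identical to its following neighbour, copying more than a single feature.
/ð/ is the segment targeted by the rule; it sits immediately before /d/, so it assimilates completely and surfaces as [d].

[ʐɪddo]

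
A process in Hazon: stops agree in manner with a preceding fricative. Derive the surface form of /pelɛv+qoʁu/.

The rule targets /q/ (voiceless uvular stop), which sits after the trigger /v/ (fricative).
A voiceless uvular fricative is [χ], so the surface segment is [χ].

[pelɛvχoʁu]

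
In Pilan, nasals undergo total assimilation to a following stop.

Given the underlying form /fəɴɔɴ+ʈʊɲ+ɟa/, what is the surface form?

[fəɴɔʈʈʊɟɟa]

/ɴ/ is the segment targeted by the rule; it sits immediately before /ʈ/, so it assimilates completely and surfaces as [ʈ].
At the second juncture, /ɲ/ likewise becomes [ɟ] adjacent to /ɟ/.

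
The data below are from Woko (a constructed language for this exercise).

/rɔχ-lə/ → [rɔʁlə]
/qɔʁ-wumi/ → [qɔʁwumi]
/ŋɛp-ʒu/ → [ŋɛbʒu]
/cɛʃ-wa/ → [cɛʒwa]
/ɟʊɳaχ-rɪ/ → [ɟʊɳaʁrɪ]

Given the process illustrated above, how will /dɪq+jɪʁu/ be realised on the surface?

The data show regressive voicing assimilation: /χ/ → [ʁ] before /l/; /p/ → [b] before /ʒ/; /ʃ/ → [ʒ] before /w/; /χ/ → [ʁ] before /r/. In each pair only voicing changes, matching the following consonant, while place and manner stay constant.
No alternation appears in [qɔʁwumi]: there the adjacent consonants already agree in voicing (/ʁ/ and /w/ are both voiced), so this form is consistent with the same rule.
/q/ is a voiceless uvular stop. The following trigger /j/ is voiced, so /q/ must become voiced as well.
A voiced uvular stop is [ɢ], so the surface segment is [ɢ].

[dɪɢjɪʁu]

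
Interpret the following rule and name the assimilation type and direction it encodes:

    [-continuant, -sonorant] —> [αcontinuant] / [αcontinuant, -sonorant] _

progressive manner assimilation

The shared variable α links the value of [continuant] on the target to that of the neighbouring obstruent. [continuant] distinguishes stops from fricatives — a manner-of-articulation feature — so this is manner assimilation.
Since the environment is written before the underscore, the trigger precedes the target; the direction is progressive.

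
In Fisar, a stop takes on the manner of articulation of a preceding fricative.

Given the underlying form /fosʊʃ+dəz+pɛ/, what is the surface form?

[fosʊʃzəzɸɛ]

The rule targets /d/ (voiced alveolar stop), which sits after the trigger /ʃ/ (fricative).
Changing only its manner to fricative gives [z] — the voiced alveolar fricative.
The same rule applies at the second boundary: /p/ → [ɸ] next to /z/.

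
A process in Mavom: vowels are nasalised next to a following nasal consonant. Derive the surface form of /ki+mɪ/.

The vowel /i/ is adjacent to the following nasal /m/, so it acquires [+nasal] and surfaces as [ĩ].

[kĩmɪ]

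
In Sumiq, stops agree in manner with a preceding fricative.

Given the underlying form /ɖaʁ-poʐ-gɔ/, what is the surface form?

[ɖaʁɸoʐɣɔ]

/p/ is a voiceless bilabial stop. The preceding trigger /ʁ/ is a fricative, so /p/ must become a fricative as well.
A voiceless bilabial fricative is [ɸ], so the surface segment is [ɸ].
At the second juncture, /g/ likewise becomes [ɣ] adjacent to /ʐ/.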